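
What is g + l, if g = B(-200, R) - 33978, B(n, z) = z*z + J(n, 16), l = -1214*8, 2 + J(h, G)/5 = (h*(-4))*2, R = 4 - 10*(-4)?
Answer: -33764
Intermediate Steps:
R = 44 (R = 4 + 40 = 44)
J(h, G) = -10 - 40*h (J(h, G) = -10 + 5*((h*(-4))*2) = -10 + 5*(-4*h*2) = -10 + 5*(-8*h) = -10 - 40*h)
l = -9712
B(n, z) = -10 + z² - 40*n (B(n, z) = z*z + (-10 - 40*n) = z² + (-10 - 40*n) = -10 + z² - 40*n)
g = -24052 (g = (-10 + 44² - 40*(-200)) - 33978 = (-10 + 1936 + 8000) - 33978 = 9926 - 33978 = -24052)
g + l = -24052 - 9712 = -33764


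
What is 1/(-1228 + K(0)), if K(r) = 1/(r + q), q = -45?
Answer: -45/55261 ≈ -0.00081432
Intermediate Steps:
K(r) = 1/(-45 + r) (K(r) = 1/(r - 45) = 1/(-45 + r))
1/(-1228 + K(0)) = 1/(-1228 + 1/(-45 + 0)) = 1/(-1228 + 1/(-45)) = 1/(-1228 - 1/45) = 1/(-55261/45) = -45/55261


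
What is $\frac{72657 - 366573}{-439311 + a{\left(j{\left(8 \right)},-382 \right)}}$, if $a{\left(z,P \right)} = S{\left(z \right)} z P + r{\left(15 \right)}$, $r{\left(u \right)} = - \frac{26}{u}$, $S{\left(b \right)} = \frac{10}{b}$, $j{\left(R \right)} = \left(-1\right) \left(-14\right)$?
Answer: $\frac{4408740}{6646991} \approx 0.66327$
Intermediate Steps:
$j{\left(R \right)} = 14$
$a{\left(z,P \right)} = - \frac{26}{15} + 10 P$ ($a{\left(z,P \right)} = \frac{10}{z} z P - \frac{26}{15} = 10 P - \frac{26}{15} = - \frac{26}{15} + 10 P$)
$\frac{72657 - 366573}{-439311 + a{\left(j{\left(8 \right)},-382 \right)}} = \frac{72657 - 366573}{-439311 + \left(- \frac{26}{15} + 10 \left(-382\right)\right)} = - \frac{293916}{-439311 - \frac{57326}{15}} = - \frac{293916}{- \frac{6646991}{15}} = \left(-293916\right) \left(- \frac{15}{6646991}\right) = \frac{4408740}{6646991}$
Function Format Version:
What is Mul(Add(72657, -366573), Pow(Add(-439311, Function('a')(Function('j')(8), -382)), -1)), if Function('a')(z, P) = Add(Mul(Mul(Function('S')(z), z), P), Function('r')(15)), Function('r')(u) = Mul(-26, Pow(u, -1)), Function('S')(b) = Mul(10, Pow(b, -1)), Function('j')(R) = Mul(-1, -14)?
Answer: Rational(4408740, 6646991) ≈ 0.66327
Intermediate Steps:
Function('j')(R) = 14
Function('a')(z, P) = Add(Rational(-26, 15), Mul(10, P)) (Function('a')(z, P) = Add(Mul(Mul(Mul(10, Pow(z, -1)), z), P), Mul(-26, Pow(15, -1))) = Add(Mul(10, P), Mul(-26, Rational(1, 15))) = Add(Mul(10, P), Rational(-26, 15)) = Add(Rational(-26, 15), Mul(10, P)))
Mul(Add(72657, -366573), Pow(Add(-439311, Function('a')(Function('j')(8), -382)), -1)) = Mul(Add(72657, -366573), Pow(Add(-439311, Add(Rational(-26, 15), Mul(10, -382))), -1)) = Mul(-293916, Pow(Add(-439311, Add(Rational(-26, 15), -3820)), -1)) = Mul(-293916, Pow(Add(-439311, Rational(-57326, 15)), -1)) = Mul(-293916, Pow(Rational(-6646991, 15), -1)) = Mul(-293916, Rational(-15, 6646991)) = Rational(4408740, 6646991)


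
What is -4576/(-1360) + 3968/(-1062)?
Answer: -16774/45135 ≈ -0.37164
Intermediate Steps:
-4576/(-1360) + 3968/(-1062) = -4576*(-1/1360) + 3968*(-1/1062) = 286/85 - 1984/531 = -16774/45135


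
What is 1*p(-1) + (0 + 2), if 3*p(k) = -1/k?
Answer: 7/3 ≈ 2.3333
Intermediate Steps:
p(k) = -1/(3*k) (p(k) = (-1/k)/3 = -1/(3*k))
1*p(-1) + (0 + 2) = 1*(-⅓/(-1)) + (0 + 2) = 1*(-⅓*(-1)) + 2 = 1*(⅓) + 2 = ⅓ + 2 = 7/3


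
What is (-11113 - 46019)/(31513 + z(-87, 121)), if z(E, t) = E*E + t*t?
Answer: -57132/53723 ≈ -1.0635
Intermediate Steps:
z(E, t) = E² + t²
(-11113 - 46019)/(31513 + z(-87, 121)) = (-11113 - 46019)/(31513 + ((-87)² + 121²)) = -57132/(31513 + (7569 + 14641)) = -57132/(31513 + 22210) = -57132/53723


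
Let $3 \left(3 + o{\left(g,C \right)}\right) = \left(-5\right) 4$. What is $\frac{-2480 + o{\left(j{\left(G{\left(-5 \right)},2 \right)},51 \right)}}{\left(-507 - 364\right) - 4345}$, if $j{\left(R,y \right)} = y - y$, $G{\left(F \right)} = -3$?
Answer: $\frac{7469}{15648} \approx 0.47731$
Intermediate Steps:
$j{\left(R,y \right)} = 0$
$o{\left(g,C \right)} = - \frac{29}{3}$ ($o{\left(g,C \right)} = -3 + \frac{\left(-5\right) 4}{3} = -3 + \frac{1}{3} \left(-20\right) = -3 - \frac{20}{3} = - \frac{29}{3}$)
$\frac{-2480 + o{\left(j{\left(G{\left(-5 \right)},2 \right)},51 \right)}}{\left(-507 - 364\right) - 4345} = \frac{-2480 - \frac{29}{3}}{\left(-507 - 364\right) - 4345} = - \frac{7469}{3 \left(-871 - 4345\right)} = - \frac{7469}{3 \left(-5216\right)} = \left(- \frac{7469}{3}\right) \left(- \frac{1}{5216}\right) = \frac{7469}{15648}$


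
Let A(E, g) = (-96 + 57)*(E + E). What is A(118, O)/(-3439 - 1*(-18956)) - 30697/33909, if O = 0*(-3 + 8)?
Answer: -13363115/8918067 ≈ -1.4984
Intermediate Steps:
O = 0 (O = 0*5 = 0)
A(E, g) = -78*E
A(118, O)/(-3439 - 1*(-18956)) - 30697/33909 = (-78*118)/(-3439 - 1*(-18956)) - 30697/33909 = -9204/(-3439 + 18956) - 30697*1/33909 = -9204/15517 - 30697/33909 = -9204*1/15517 - 30697/33909 = -156/263 - 30697/33909 = -13363115/8918067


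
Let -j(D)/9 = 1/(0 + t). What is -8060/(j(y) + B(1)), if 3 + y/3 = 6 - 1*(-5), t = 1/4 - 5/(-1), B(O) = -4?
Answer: 2821/2 ≈ 1410.5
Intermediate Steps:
t = 21/4 (t = 1*(1/4) - 5*(-1) = 1/4 + 5 = 21/4 ≈ 5.2500)
y = 24 (y = -9 + 3*(6 - 1*(-5)) = -9 + 3*(6 + 5) = -9 + 3*11 = -9 + 33 = 24)
j(D) = -12/7 (j(D) = -9/(0 + 21/4) = -9/21/4 = -9*4/21 = -12/7)
-8060/(j(y) + B(1)) = -8060/(-12/7 - 4) = -8060/(-40/7) = -7/40*(-8060) = 2821/2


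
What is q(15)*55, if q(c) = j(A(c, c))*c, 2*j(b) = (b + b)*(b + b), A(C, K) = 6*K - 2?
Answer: 12777600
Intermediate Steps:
A(C, K) = -2 + 6*K
j(b) = 2*b² (j(b) = ((b + b)*(b + b))/2 = ((2*b)*(2*b))/2 = (4*b²)/2 = 2*b²)
q(c) = 2*c*(-2 + 6*c)² (q(c) = (2*(-2 + 6*c)²)*c = 2*c*(-2 + 6*c)²)
q(15)*55 = (8*15*(-1 + 3*15)²)*55 = (8*15*(-1 + 45)²)*55 = (8*15*44²)*55 = (8*15*1936)*55 = 232320*55 = 12777600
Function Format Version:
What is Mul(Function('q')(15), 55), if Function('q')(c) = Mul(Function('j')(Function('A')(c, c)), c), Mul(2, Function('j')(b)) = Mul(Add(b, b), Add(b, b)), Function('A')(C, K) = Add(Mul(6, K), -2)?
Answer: 12777600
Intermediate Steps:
Function('A')(C, K) = Add(-2, Mul(6, K))
Function('j')(b) = Mul(2, Pow(b, 2)) (Function('j')(b) = Mul(Rational(1, 2), Mul(Add(b, b), Add(b, b))) = Mul(Rational(1, 2), Mul(Mul(2, b), Mul(2, b))) = Mul(Rational(1, 2), Mul(4, Pow(b, 2))) = Mul(2, Pow(b, 2)))
Function('q')(c) = Mul(2, c, Pow(Add(-2, Mul(6, c)), 2)) (Function('q')(c) = Mul(Mul(2, Pow(Add(-2, Mul(6, c)), 2)), c) = Mul(2, c, Pow(Add(-2, Mul(6, c)), 2)))
Mul(Function('q')(15), 55) = Mul(Mul(8, 15, Pow(Add(-1, Mul(3, 15)), 2)), 55) = Mul(Mul(8, 15, Pow(Add(-1, 45), 2)), 55) = Mul(Mul(8, 15, Pow(44, 2)), 55) = Mul(Mul(8, 15, 1936), 55) = Mul(232320, 55) = 12777600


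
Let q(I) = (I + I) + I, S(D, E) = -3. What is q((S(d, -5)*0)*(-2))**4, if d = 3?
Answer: 0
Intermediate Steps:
q(I) = 3*I (q(I) = 2*I + I = 3*I)
q((S(d, -5)*0)*(-2))**4 = (3*(-3*0*(-2)))**4 = (3*(0*(-2)))**4 = (3*0)**4 = 0**4 = 0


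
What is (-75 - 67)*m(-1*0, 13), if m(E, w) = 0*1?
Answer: 0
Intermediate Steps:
m(E, w) = 0
(-75 - 67)*m(-1*0, 13) = (-75 - 67)*0 = -142*0 = 0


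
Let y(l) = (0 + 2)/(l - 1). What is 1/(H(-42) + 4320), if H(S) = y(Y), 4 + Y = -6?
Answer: 11/47518 ≈ 0.00023149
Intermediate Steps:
Y = -10 (Y = -4 - 6 = -10)
y(l) = 2/(-1 + l)
H(S) = -2/11 (H(S) = 2/(-1 - 10) = 2/(-11) = 2*(-1/11) = -2/11)
1/(H(-42) + 4320) = 1/(-2/11 + 4320) = 1/(47518/11) = 11/47518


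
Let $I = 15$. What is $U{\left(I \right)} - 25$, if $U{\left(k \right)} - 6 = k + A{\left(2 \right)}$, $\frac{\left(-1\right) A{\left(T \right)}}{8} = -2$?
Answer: $12$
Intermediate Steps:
$A{\left(T \right)} = 16$ ($A{\left(T \right)} = \left(-8\right) \left(-2\right) = 16$)
$U{\left(k \right)} = 22 + k$ ($U{\left(k \right)} = 6 + \left(k + 16\right) = 6 + \left(16 + k\right) = 22 + k$)
$U{\left(I \right)} - 25 = \left(22 + 15\right) - 25 = 37 - 25 = 12$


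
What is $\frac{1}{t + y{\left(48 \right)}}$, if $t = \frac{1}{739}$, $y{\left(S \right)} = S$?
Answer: $\frac{739}{35473} \approx 0.020833$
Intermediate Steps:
$t = \frac{1}{739} \approx 0.0013532$
$\frac{1}{t + y{\left(48 \right)}} = \frac{1}{\frac{1}{739} + 48} = \frac{1}{\frac{35473}{739}} = \frac{739}{35473}$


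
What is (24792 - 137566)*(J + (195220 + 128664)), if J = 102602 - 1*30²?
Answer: -47995035564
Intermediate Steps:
J = 101702 (J = 102602 - 1*900 = 102602 - 900 = 101702)
(24792 - 137566)*(J + (195220 + 128664)) = (24792 - 137566)*(101702 + (195220 + 128664)) = -112774*(101702 + 323884) = -112774*425586 = -47995035564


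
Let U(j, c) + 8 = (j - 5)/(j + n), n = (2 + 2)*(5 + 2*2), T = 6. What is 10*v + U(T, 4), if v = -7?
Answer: -3275/42 ≈ -77.976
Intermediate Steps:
n = 36 (n = 4*(5 + 4) = 4*9 = 36)
U(j, c) = -8 + (-5 + j)/(36 + j) (U(j, c) = -8 + (j - 5)/(j + 36) = -8 + (-5 + j)/(36 + j))
10*v + U(T, 4) = 10*(-7) + (-293 - 7*6)/(36 + 6) = -70 + (-293 - 42)/42 = -70 + (1/42)*(-335) = -70 - 335/42 = -3275/42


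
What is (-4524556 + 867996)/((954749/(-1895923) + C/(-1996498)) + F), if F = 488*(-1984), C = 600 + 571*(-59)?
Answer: 1977262085418644320/523544067633293489 ≈ 3.7767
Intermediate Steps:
C = -33089 (C = 600 - 33689 = -33089)
F = -968192
(-4524556 + 867996)/((954749/(-1895923) + C/(-1996498)) + F) = (-4524556 + 867996)/((954749/(-1895923) - 33089/(-1996498)) - 968192) = -3656560/((954749*(-1/1895923) - 33089*(-1/1996498)) - 968192) = -3656560/((-954749/1895923 + 4727/285214) - 968192) = -3656560/(-263345753265/540743782522 - 968192) = -3656560/(-523544067633293489/540743782522) = -3656560*(-540743782522/523544067633293489) = 1977262085418644320/523544067633293489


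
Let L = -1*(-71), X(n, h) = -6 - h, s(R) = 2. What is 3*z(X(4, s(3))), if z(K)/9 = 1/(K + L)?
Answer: 3/7 ≈ 0.42857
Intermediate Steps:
L = 71
z(K) = 9/(71 + K) (z(K) = 9/(K + 71) = 9/(71 + K))
3*z(X(4, s(3))) = 3*(9/(71 + (-6 - 1*2))) = 3*(9/(71 + (-6 - 2))) = 3*(9/(71 - 8)) = 3*(9/63) = 3*(9*(1/63)) = 3*(⅐) = 3/7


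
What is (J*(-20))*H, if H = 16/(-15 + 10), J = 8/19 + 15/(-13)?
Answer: -11584/247 ≈ -46.899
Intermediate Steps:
J = -181/247 (J = 8*(1/19) + 15*(-1/13) = 8/19 - 15/13 = -181/247 ≈ -0.73279)
H = -16/5 (H = 16/(-5) = 16*(-1/5) = -16/5 ≈ -3.2000)
(J*(-20))*H = -181/247*(-20)*(-16/5) = (3620/247)*(-16/5) = -11584/247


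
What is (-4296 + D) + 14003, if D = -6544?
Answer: 3163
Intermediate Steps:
(-4296 + D) + 14003 = (-4296 - 6544) + 14003 = -10840 + 14003 = 3163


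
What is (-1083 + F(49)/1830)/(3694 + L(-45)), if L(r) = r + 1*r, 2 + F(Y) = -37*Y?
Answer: -132247/439688 ≈ -0.30077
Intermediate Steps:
F(Y) = -2 - 37*Y
L(r) = 2*r (L(r) = r + r = 2*r)
(-1083 + F(49)/1830)/(3694 + L(-45)) = (-1083 + (-2 - 37*49)/1830)/(3694 + 2*(-45)) = (-1083 + (-2 - 1813)*(1/1830))/(3694 - 90) = (-1083 - 1815*1/1830)/3604 = (-1083 - 121/122)*(1/3604) = -132247/122*1/3604 = -132247/439688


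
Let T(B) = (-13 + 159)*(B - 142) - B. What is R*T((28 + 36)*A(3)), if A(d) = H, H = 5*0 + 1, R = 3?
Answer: -34356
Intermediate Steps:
H = 1 (H = 0 + 1 = 1)
A(d) = 1
T(B) = -20732 + 145*B (T(B) = 146*(-142 + B) - B = (-20732 + 146*B) - B = -20732 + 145*B)
R*T((28 + 36)*A(3)) = 3*(-20732 + 145*((28 + 36)*1)) = 3*(-20732 + 145*(64*1)) = 3*(-20732 + 145*64) = 3*(-20732 + 9280) = 3*(-11452) = -34356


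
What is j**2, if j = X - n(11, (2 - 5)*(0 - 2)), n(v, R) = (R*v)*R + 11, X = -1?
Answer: 166464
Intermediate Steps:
n(v, R) = 11 + v*R**2 (n(v, R) = v*R**2 + 11 = 11 + v*R**2)
j = -408 (j = -1 - (11 + 11*((2 - 5)*(0 - 2))**2) = -1 - (11 + 11*(-3*(-2))**2) = -1 - (11 + 11*6**2) = -1 - (11 + 11*36) = -1 - (11 + 396) = -1 - 1*407 = -1 - 407 = -408)
j**2 = (-408)**2 = 166464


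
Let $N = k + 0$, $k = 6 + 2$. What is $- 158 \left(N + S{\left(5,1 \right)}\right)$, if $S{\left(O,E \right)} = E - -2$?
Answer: $-1738$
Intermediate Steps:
$k = 8$
$N = 8$ ($N = 8 + 0 = 8$)
$S{\left(O,E \right)} = 2 + E$ ($S{\left(O,E \right)} = E + 2 = 2 + E$)
$- 158 \left(N + S{\left(5,1 \right)}\right) = - 158 \left(8 + \left(2 + 1\right)\right) = - 158 \left(8 + 3\right) = \left(-158\right) 11 = -1738$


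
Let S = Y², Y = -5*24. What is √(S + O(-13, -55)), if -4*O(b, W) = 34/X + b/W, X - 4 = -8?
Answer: 3*√77451110/220 ≈ 120.01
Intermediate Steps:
X = -4 (X = 4 - 8 = -4)
Y = -120
O(b, W) = 17/8 - b/(4*W) (O(b, W) = -(34/(-4) + b/W)/4 = -(34*(-¼) + b/W)/4 = -(-17/2 + b/W)/4 = 17/8 - b/(4*W))
S = 14400 (S = (-120)² = 14400)
√(S + O(-13, -55)) = √(14400 + (17/8 - ¼*(-13)/(-55))) = √(14400 + (17/8 - ¼*(-13)*(-1/55))) = √(14400 + (17/8 - 13/220)) = √(14400 + 909/440) = √(6336909/440) = 3*√77451110/220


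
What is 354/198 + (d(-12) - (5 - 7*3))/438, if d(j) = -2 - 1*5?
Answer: 8713/4818 ≈ 1.8084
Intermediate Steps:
d(j) = -7 (d(j) = -2 - 5 = -7)
354/198 + (d(-12) - (5 - 7*3))/438 = 354/198 + (-7 - (5 - 7*3))/438 = 354*(1/198) + (-7 - (5 - 21))*(1/438) = 59/33 + (-7 - 1*(-16))*(1/438) = 59/33 + (-7 + 16)*(1/438) = 59/33 + 9*(1/438) = 59/33 + 3/146 = 8713/4818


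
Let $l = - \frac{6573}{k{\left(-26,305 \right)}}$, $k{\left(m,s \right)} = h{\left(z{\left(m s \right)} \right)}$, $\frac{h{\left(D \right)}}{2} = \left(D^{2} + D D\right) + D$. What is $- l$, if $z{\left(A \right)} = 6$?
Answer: $\frac{2191}{52} \approx 42.135$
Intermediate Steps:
$h{\left(D \right)} = 2 D + 4 D^{2}$ ($h{\left(D \right)} = 2 \left(\left(D^{2} + D D\right) + D\right) = 2 \left(\left(D^{2} + D^{2}\right) + D\right) = 2 \left(2 D^{2} + D\right) = 2 \left(D + 2 D^{2}\right) = 2 D + 4 D^{2}$)
$k{\left(m,s \right)} = 156$ ($k{\left(m,s \right)} = 2 \cdot 6 \left(1 + 2 \cdot 6\right) = 2 \cdot 6 \left(1 + 12\right) = 2 \cdot 6 \cdot 13 = 156$)
$l = - \frac{2191}{52}$ ($l = - \frac{6573}{156} = \left(-6573\right) \frac{1}{156} = - \frac{2191}{52} \approx -42.135$)
$- l = \left(-1\right) \left(- \frac{2191}{52}\right) = \frac{2191}{52}$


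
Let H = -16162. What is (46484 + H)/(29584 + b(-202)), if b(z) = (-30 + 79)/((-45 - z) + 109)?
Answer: 1152236/1124199 ≈ 1.0249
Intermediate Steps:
b(z) = 49/(64 - z)
(46484 + H)/(29584 + b(-202)) = (46484 - 16162)/(29584 - 49/(-64 - 202)) = 30322/(29584 - 49/(-266)) = 30322/(29584 - 49*(-1/266)) = 30322/(29584 + 7/38) = 30322/(1124199/38) = 30322*(38/1124199) = 1152236/1124199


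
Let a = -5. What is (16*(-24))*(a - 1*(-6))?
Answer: -384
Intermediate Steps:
(16*(-24))*(a - 1*(-6)) = (16*(-24))*(-5 - 1*(-6)) = -384*(-5 + 6) = -384*1 = -384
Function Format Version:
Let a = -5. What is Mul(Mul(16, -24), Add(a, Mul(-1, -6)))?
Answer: -384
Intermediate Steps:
Mul(Mul(16, -24), Add(a, Mul(-1, -6))) = Mul(Mul(16, -24), Add(-5, Mul(-1, -6))) = Mul(-384, Add(-5, 6)) = Mul(-384, 1) = -384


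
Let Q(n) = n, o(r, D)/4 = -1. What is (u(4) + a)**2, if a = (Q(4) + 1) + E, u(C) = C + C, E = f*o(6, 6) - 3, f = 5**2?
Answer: 8100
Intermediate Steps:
o(r, D) = -4 (o(r, D) = 4*(-1) = -4)
f = 25
E = -103 (E = 25*(-4) - 3 = -100 - 3 = -103)
u(C) = 2*C
a = -98 (a = (4 + 1) - 103 = 5 - 103 = -98)
(u(4) + a)**2 = (2*4 - 98)**2 = (8 - 98)**2 = (-90)**2 = 8100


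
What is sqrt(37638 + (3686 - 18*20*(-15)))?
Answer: 2*sqrt(11681) ≈ 216.16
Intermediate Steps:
sqrt(37638 + (3686 - 18*20*(-15))) = sqrt(37638 + (3686 - 360*(-15))) = sqrt(37638 + (3686 - 1*(-5400))) = sqrt(37638 + (3686 + 5400)) = sqrt(37638 + 9086) = sqrt(46724) = 2*sqrt(11681)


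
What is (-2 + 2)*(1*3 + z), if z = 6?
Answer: 0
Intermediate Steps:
(-2 + 2)*(1*3 + z) = (-2 + 2)*(1*3 + 6) = 0*(3 + 6) = 0*9 = 0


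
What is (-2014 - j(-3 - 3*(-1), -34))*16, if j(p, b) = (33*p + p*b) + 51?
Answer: -33040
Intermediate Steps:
j(p, b) = 51 + 33*p + b*p (j(p, b) = (33*p + b*p) + 51 = 51 + 33*p + b*p)
(-2014 - j(-3 - 3*(-1), -34))*16 = (-2014 - (51 + 33*(-3 - 3*(-1)) - 34*(-3 - 3*(-1))))*16 = (-2014 - (51 + 33*(-3 + 3) - 34*(-3 + 3)))*16 = (-2014 - (51 + 33*0 - 34*0))*16 = (-2014 - (51 + 0 + 0))*16 = (-2014 - 1*51)*16 = (-2014 - 51)*16 = -2065*16 = -33040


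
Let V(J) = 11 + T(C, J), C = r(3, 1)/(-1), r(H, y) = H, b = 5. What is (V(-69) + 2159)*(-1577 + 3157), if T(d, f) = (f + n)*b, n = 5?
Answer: 2923000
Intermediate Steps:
C = -3 (C = 3/(-1) = 3*(-1) = -3)
T(d, f) = 25 + 5*f (T(d, f) = (f + 5)*5 = (5 + f)*5 = 25 + 5*f)
V(J) = 36 + 5*J (V(J) = 11 + (25 + 5*J) = 36 + 5*J)
(V(-69) + 2159)*(-1577 + 3157) = ((36 + 5*(-69)) + 2159)*(-1577 + 3157) = ((36 - 345) + 2159)*1580 = (-309 + 2159)*1580 = 1850*1580 = 2923000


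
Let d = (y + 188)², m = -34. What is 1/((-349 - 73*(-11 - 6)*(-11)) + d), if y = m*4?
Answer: -1/11296 ≈ -8.8527e-5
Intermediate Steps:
y = -136 (y = -34*4 = -136)
d = 2704 (d = (-136 + 188)² = 52² = 2704)
1/((-349 - 73*(-11 - 6)*(-11)) + d) = 1/((-349 - 73*(-11 - 6)*(-11)) + 2704) = 1/((-349 - (-1241)*(-11)) + 2704) = 1/((-349 - 73*187) + 2704) = 1/((-349 - 13651) + 2704) = 1/(-14000 + 2704) = 1/(-11296) = -1/11296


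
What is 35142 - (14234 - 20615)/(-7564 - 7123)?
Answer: 516124173/14687 ≈ 35142.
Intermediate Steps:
35142 - (14234 - 20615)/(-7564 - 7123) = 35142 - (-6381)/(-14687) = 35142 - (-6381)*(-1)/14687 = 35142 - 1*6381/14687 = 35142 - 6381/14687 = 516124173/14687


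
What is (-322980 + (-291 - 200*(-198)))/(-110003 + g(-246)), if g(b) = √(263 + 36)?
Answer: 31204661013/12100659710 + 283671*√299/12100659710 ≈ 2.5792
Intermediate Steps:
g(b) = √299
(-322980 + (-291 - 200*(-198)))/(-110003 + g(-246)) = (-322980 + (-291 - 200*(-198)))/(-110003 + √299) = (-322980 + (-291 + 39600))/(-110003 + √299) = (-322980 + 39309)/(-110003 + √299) = -283671/(-110003 + √299)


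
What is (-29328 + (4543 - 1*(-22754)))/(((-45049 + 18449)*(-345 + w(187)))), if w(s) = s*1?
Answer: -2031/4202800 ≈ -0.00048325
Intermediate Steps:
w(s) = s
(-29328 + (4543 - 1*(-22754)))/(((-45049 + 18449)*(-345 + w(187)))) = (-29328 + (4543 - 1*(-22754)))/(((-45049 + 18449)*(-345 + 187))) = (-29328 + (4543 + 22754))/((-26600*(-158))) = (-29328 + 27297)/4202800 = -2031*1/4202800 = -2031/4202800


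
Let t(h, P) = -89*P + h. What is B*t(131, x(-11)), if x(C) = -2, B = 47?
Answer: 14523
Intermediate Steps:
t(h, P) = h - 89*P
B*t(131, x(-11)) = 47*(131 - 89*(-2)) = 47*(131 + 178) = 47*309 = 14523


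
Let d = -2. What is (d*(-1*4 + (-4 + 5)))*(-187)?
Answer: -1122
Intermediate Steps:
(d*(-1*4 + (-4 + 5)))*(-187) = -2*(-1*4 + (-4 + 5))*(-187) = -2*(-4 + 1)*(-187) = -2*(-3)*(-187) = 6*(-187) = -1122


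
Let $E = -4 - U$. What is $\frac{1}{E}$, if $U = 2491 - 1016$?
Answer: $- \frac{1}{1479} \approx -0.00067613$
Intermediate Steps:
$U = 1475$ ($U = 2491 - 1016 = 1475$)
$E = -1479$ ($E = -4 - 1475 = -1479$)
$\frac{1}{E} = \frac{1}{-1479} = - \frac{1}{1479}$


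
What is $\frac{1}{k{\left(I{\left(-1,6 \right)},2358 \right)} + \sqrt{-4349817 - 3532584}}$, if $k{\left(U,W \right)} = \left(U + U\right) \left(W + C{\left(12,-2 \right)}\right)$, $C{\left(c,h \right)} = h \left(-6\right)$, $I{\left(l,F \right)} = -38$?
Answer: $- \frac{60040}{10817032267} - \frac{i \sqrt{7882401}}{32451096801} \approx -5.5505 \cdot 10^{-6} - 8.6517 \cdot 10^{-8} i$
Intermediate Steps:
$C{\left(c,h \right)} = - 6 h$
$k{\left(U,W \right)} = 2 U \left(12 + W\right)$ ($k{\left(U,W \right)} = \left(U + U\right) \left(W - -12\right) = 2 U \left(W + 12\right) = 2 U \left(12 + W\right)$)
$\frac{1}{k{\left(I{\left(-1,6 \right)},2358 \right)} + \sqrt{-4349817 - 3532584}} = \frac{1}{2 \left(-38\right) \left(12 + 2358\right) + \sqrt{-4349817 - 3532584}} = \frac{1}{2 \left(-38\right) 2370 + \sqrt{-7882401}} = \frac{1}{-180120 + i \sqrt{7882401}}$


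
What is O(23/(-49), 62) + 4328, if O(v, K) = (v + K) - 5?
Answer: 214842/49 ≈ 4384.5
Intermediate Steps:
O(v, K) = -5 + K + v (O(v, K) = (K + v) - 5 = -5 + K + v)
O(23/(-49), 62) + 4328 = (-5 + 62 + 23/(-49)) + 4328 = (-5 + 62 + 23*(-1/49)) + 4328 = (-5 + 62 - 23/49) + 4328 = 2770/49 + 4328 = 214842/49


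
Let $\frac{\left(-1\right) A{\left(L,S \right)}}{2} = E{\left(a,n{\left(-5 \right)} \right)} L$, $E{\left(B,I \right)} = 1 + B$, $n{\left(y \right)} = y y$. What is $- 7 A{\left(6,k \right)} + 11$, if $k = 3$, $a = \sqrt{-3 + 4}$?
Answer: $179$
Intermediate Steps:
$n{\left(y \right)} = y^{2}$
$a = 1$ ($a = \sqrt{1} = 1$)
$A{\left(L,S \right)} = - 4 L$ ($A{\left(L,S \right)} = - 2 \left(1 + 1\right) L = - 2 \cdot 2 L = - 4 L$)
$- 7 A{\left(6,k \right)} + 11 = - 7 \left(\left(-4\right) 6\right) + 11 = \left(-7\right) \left(-24\right) + 11 = 168 + 11 = 179$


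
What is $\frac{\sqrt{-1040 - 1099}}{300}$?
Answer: $\frac{i \sqrt{2139}}{300} \approx 0.15416 i$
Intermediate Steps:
$\frac{\sqrt{-1040 - 1099}}{300} = \sqrt{-2139} \cdot \frac{1}{300} = i \sqrt{2139} \cdot \frac{1}{300} = \frac{i \sqrt{2139}}{300}$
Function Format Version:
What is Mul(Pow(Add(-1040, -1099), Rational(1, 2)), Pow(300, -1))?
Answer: Mul(Rational(1, 300), I, Pow(2139, Rational(1, 2))) ≈ Mul(0.15416, I)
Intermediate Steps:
Mul(Pow(Add(-1040, -1099), Rational(1, 2)), Pow(300, -1)) = Mul(Pow(-2139, Rational(1, 2)), Rational(1, 300)) = Mul(Mul(I, Pow(2139, Rational(1, 2))), Rational(1, 300)) = Mul(Rational(1, 300), I, Pow(2139, Rational(1, 2)))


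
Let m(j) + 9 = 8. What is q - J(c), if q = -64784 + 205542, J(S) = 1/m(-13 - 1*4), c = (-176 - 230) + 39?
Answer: 140759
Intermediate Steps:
m(j) = -1 (m(j) = -9 + 8 = -1)
c = -367 (c = -406 + 39 = -367)
J(S) = -1 (J(S) = 1/(-1) = -1)
q = 140758
q - J(c) = 140758 - 1*(-1) = 140758 + 1 = 140759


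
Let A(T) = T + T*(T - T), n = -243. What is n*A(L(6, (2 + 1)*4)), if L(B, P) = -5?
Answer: 1215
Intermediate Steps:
A(T) = T (A(T) = T + T*0 = T + 0 = T)
n*A(L(6, (2 + 1)*4)) = -243*(-5) = 1215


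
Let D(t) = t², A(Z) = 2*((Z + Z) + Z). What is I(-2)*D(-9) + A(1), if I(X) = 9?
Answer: 735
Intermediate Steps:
A(Z) = 6*Z (A(Z) = 2*(2*Z + Z) = 2*(3*Z) = 6*Z)
I(-2)*D(-9) + A(1) = 9*(-9)² + 6*1 = 9*81 + 6 = 729 + 6 = 735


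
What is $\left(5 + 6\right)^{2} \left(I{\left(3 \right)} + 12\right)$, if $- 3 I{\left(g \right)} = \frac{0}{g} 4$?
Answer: $1452$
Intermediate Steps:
$I{\left(g \right)} = 0$ ($I{\left(g \right)} = - \frac{\frac{0}{g} 4}{3} = - \frac{0 \cdot 4}{3} = \left(- \frac{1}{3}\right) 0 = 0$)
$\left(5 + 6\right)^{2} \left(I{\left(3 \right)} + 12\right) = \left(5 + 6\right)^{2} \left(0 + 12\right) = 11^{2} \cdot 12 = 121 \cdot 12 = 1452$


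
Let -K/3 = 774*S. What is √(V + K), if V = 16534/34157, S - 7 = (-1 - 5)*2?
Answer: 2*√3386489821682/34157 ≈ 107.75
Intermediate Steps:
S = -5 (S = 7 + (-1 - 5)*2 = 7 - 6*2 = 7 - 12 = -5)
V = 16534/34157 (V = 16534*(1/34157) = 16534/34157 ≈ 0.48406)
K = 11610 (K = -2322*(-5) = -3*(-3870) = 11610)
√(V + K) = √(16534/34157 + 11610) = √(396579304/34157) = 2*√3386489821682/34157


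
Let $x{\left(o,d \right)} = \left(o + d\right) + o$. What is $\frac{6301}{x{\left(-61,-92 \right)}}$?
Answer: $- \frac{6301}{214} \approx -29.444$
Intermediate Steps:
$x{\left(o,d \right)} = d + 2 o$ ($x{\left(o,d \right)} = \left(d + o\right) + o = d + 2 o$)
$\frac{6301}{x{\left(-61,-92 \right)}} = \frac{6301}{-92 + 2 \left(-61\right)} = \frac{6301}{-92 - 122} = \frac{6301}{-214} = 6301 \left(- \frac{1}{214}\right) = - \frac{6301}{214}$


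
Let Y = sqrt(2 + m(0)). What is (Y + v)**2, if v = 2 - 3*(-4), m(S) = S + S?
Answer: (14 + sqrt(2))**2 ≈ 237.60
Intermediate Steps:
m(S) = 2*S
Y = sqrt(2) (Y = sqrt(2 + 2*0) = sqrt(2 + 0) = sqrt(2) ≈ 1.4142)
v = 14 (v = 2 + 12 = 14)
(Y + v)**2 = (sqrt(2) + 14)**2 = (14 + sqrt(2))**2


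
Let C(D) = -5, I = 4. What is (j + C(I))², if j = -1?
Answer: 36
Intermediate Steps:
(j + C(I))² = (-1 - 5)² = (-6)² = 36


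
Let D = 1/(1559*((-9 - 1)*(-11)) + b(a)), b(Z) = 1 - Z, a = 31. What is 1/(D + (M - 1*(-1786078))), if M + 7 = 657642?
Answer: 171460/418999030981 ≈ 4.0921e-7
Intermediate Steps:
M = 657635 (M = -7 + 657642 = 657635)
D = 1/171460 (D = 1/(1559*((-9 - 1)*(-11)) + (1 - 1*31)) = 1/(1559*(-10*(-11)) + (1 - 31)) = 1/(1559*110 - 30) = 1/(171490 - 30) = 1/171460 ≈ 5.8323e-6)
1/(D + (M - 1*(-1786078))) = 1/(1/171460 + (657635 - 1*(-1786078))) = 1/(1/171460 + (657635 + 1786078)) = 1/(1/171460 + 2443713) = 1/(418999030981/171460) = 171460/418999030981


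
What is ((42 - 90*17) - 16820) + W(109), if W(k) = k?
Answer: -18199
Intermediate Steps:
((42 - 90*17) - 16820) + W(109) = ((42 - 90*17) - 16820) + 109 = ((42 - 1530) - 16820) + 109 = (-1488 - 16820) + 109 = -18308 + 109 = -18199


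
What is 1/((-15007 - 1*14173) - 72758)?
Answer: -1/101938 ≈ -9.8099e-6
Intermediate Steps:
1/((-15007 - 1*14173) - 72758) = 1/((-15007 - 14173) - 72758) = 1/(-29180 - 72758) = 1/(-101938) = -1/101938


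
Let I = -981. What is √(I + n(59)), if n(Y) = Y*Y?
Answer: 50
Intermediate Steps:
n(Y) = Y²
√(I + n(59)) = √(-981 + 59²) = √(-981 + 3481) = √2500 = 50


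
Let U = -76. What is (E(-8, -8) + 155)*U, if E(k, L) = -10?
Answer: -11020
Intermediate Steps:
(E(-8, -8) + 155)*U = (-10 + 155)*(-76) = 145*(-76) = -11020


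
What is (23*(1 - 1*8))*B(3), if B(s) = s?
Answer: -483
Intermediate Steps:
(23*(1 - 1*8))*B(3) = (23*(1 - 1*8))*3 = (23*(1 - 8))*3 = (23*(-7))*3 = -161*3 = -483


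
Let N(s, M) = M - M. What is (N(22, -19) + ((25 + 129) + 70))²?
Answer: 50176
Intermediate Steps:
N(s, M) = 0
(N(22, -19) + ((25 + 129) + 70))² = (0 + ((25 + 129) + 70))² = (0 + (154 + 70))² = (0 + 224)² = 224² = 50176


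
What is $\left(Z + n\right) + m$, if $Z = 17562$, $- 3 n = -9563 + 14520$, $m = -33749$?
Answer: $- \frac{53518}{3} \approx -17839.0$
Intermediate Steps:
$n = - \frac{4957}{3}$ ($n = - \frac{-9563 + 14520}{3} = \left(- \frac{1}{3}\right) 4957 = - \frac{4957}{3} \approx -1652.3$)
$\left(Z + n\right) + m = \left(17562 - \frac{4957}{3}\right) - 33749 = \frac{47729}{3} - 33749 = - \frac{53518}{3}$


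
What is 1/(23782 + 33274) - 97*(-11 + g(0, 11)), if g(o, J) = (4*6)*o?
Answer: 60878753/57056 ≈ 1067.0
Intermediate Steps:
g(o, J) = 24*o
1/(23782 + 33274) - 97*(-11 + g(0, 11)) = 1/(23782 + 33274) - 97*(-11 + 24*0) = 1/57056 - 97*(-11 + 0) = 1/57056 - 97*(-11) = 1/57056 - 1*(-1067) = 1/57056 + 1067 = 60878753/57056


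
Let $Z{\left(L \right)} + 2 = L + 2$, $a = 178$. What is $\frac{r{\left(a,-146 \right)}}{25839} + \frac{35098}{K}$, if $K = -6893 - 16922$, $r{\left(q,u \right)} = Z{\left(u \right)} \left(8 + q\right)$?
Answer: $- \frac{47079314}{18647145} \approx -2.5247$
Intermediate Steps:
$Z{\left(L \right)} = L$ ($Z{\left(L \right)} = -2 + \left(L + 2\right) = -2 + \left(2 + L\right) = L$)
$r{\left(q,u \right)} = u \left(8 + q\right)$
$K = -23815$ ($K = -6893 - 16922 = -23815$)
$\frac{r{\left(a,-146 \right)}}{25839} + \frac{35098}{K} = \frac{\left(-146\right) \left(8 + 178\right)}{25839} + \frac{35098}{-23815} = \left(-146\right) 186 \cdot \frac{1}{25839} + 35098 \left(- \frac{1}{23815}\right) = \left(-27156\right) \frac{1}{25839} - \frac{35098}{23815} = - \frac{9052}{8613} - \frac{35098}{23815} = - \frac{47079314}{18647145}$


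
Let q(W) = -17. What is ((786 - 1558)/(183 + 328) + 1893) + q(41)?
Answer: 957864/511 ≈ 1874.5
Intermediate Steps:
((786 - 1558)/(183 + 328) + 1893) + q(41) = ((786 - 1558)/(183 + 328) + 1893) - 17 = (-772/511 + 1893) - 17 = 966551/511 - 17 = 957864/511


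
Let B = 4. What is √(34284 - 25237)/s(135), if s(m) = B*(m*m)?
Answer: √9047/72900 ≈ 0.0013047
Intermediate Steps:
s(m) = 4*m² (s(m) = 4*(m*m) = 4*m²)
√(34284 - 25237)/s(135) = √(34284 - 25237)/((4*135²)) = √9047/((4*18225)) = √9047/72900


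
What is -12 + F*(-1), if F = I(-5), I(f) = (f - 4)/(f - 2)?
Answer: -93/7 ≈ -13.286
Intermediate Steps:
I(f) = (-4 + f)/(-2 + f)
F = 9/7 (F = (-4 - 5)/(-2 - 5) = -9/(-7) = -1/7*(-9) = 9/7 ≈ 1.2857)
-12 + F*(-1) = -12 + (9/7)*(-1) = -12 - 9/7 = -93/7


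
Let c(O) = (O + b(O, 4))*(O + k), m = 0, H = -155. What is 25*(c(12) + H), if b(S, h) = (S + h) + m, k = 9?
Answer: 10825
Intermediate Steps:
b(S, h) = S + h (b(S, h) = (S + h) + 0 = S + h)
c(O) = (4 + 2*O)*(9 + O) (c(O) = (O + (O + 4))*(O + 9) = (O + (4 + O))*(9 + O) = (4 + 2*O)*(9 + O))
25*(c(12) + H) = 25*((36 + 2*12**2 + 22*12) - 155) = 25*((36 + 2*144 + 264) - 155) = 25*((36 + 288 + 264) - 155) = 25*(588 - 155) = 25*433 = 10825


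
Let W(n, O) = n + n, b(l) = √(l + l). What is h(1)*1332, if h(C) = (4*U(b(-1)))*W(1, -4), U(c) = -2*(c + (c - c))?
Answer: -21312*I*√2 ≈ -30140.0*I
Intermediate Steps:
b(l) = √2*√l (b(l) = √(2*l) = √2*√l)
W(n, O) = 2*n
U(c) = -2*c (U(c) = -2*(c + 0) = -2*c)
h(C) = -16*I*√2 (h(C) = (4*(-2*√2*√(-1)))*(2*1) = (4*(-2*√2*I))*2 = (4*(-2*I*√2))*2 = -8*I*√2*2 = -16*I*√2)
h(1)*1332 = -16*I*√2*1332 = -21312*I*√2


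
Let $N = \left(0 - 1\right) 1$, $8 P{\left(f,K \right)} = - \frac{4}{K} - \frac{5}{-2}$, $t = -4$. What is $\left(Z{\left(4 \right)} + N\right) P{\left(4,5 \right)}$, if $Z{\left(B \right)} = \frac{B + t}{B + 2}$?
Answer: $- \frac{17}{80} \approx -0.2125$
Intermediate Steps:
$P{\left(f,K \right)} = \frac{5}{16} - \frac{1}{2 K}$ ($P{\left(f,K \right)} = \frac{- \frac{4}{K} - \frac{5}{-2}}{8} = \frac{- \frac{4}{K} - - \frac{5}{2}}{8} = \frac{- \frac{4}{K} + \frac{5}{2}}{8} = \frac{\frac{5}{2} - \frac{4}{K}}{8} = \frac{5}{16} - \frac{1}{2 K}$)
$N = -1$ ($N = \left(-1\right) 1 = -1$)
$Z{\left(B \right)} = \frac{-4 + B}{2 + B}$ ($Z{\left(B \right)} = \frac{B - 4}{B + 2} = \frac{-4 + B}{2 + B}$)
$\left(Z{\left(4 \right)} + N\right) P{\left(4,5 \right)} = \left(\frac{-4 + 4}{2 + 4} - 1\right) \frac{-8 + 5 \cdot 5}{16 \cdot 5} = \left(\frac{1}{6} \cdot 0 - 1\right) \frac{1}{16} \cdot \frac{1}{5} \left(-8 + 25\right) = \left(\frac{1}{6} \cdot 0 - 1\right) \frac{1}{16} \cdot \frac{1}{5} \cdot 17 = \left(0 - 1\right) \frac{17}{80} = \left(-1\right) \frac{17}{80} = - \frac{17}{80}$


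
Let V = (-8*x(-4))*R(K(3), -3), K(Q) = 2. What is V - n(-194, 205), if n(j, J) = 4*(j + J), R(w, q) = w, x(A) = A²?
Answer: -300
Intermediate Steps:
n(j, J) = 4*J + 4*j (n(j, J) = 4*(J + j) = 4*J + 4*j)
V = -256 (V = -8*(-4)²*2 = -8*16*2 = -128*2 = -256)
V - n(-194, 205) = -256 - (4*205 + 4*(-194)) = -256 - (820 - 776) = -256 - 1*44 = -256 - 44 = -300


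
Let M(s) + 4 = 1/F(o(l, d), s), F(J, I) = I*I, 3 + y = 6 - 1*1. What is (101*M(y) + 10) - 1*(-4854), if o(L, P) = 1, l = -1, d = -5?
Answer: 17941/4 ≈ 4485.3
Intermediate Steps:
y = 2 (y = -3 + (6 - 1*1) = -3 + (6 - 1) = -3 + 5 = 2)
F(J, I) = I²
M(s) = -4 + s⁻² (M(s) = -4 + 1/(s²) = -4 + s⁻²)
(101*M(y) + 10) - 1*(-4854) = (101*(-4 + 2⁻²) + 10) - 1*(-4854) = (101*(-4 + ¼) + 10) + 4854 = (101*(-15/4) + 10) + 4854 = (-1515/4 + 10) + 4854 = -1475/4 + 4854 = 17941/4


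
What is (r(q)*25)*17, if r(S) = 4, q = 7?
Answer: 1700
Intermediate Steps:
(r(q)*25)*17 = (4*25)*17 = 100*17 = 1700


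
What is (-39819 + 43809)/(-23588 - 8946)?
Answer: -1995/16267 ≈ -0.12264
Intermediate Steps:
(-39819 + 43809)/(-23588 - 8946) = 3990/(-32534) = 3990*(-1/32534) = -1995/16267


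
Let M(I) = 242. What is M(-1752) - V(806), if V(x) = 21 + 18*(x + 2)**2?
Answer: -11751331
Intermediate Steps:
V(x) = 21 + 18*(2 + x)**2
M(-1752) - V(806) = 242 - (21 + 18*(2 + 806)**2) = 242 - (21 + 18*808**2) = 242 - (21 + 18*652864) = 242 - (21 + 11751552) = 242 - 1*11751573 = 242 - 11751573 = -11751331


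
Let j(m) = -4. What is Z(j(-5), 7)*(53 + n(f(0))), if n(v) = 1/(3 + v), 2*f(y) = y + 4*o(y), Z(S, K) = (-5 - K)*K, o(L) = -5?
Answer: -4440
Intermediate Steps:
Z(S, K) = K*(-5 - K)
f(y) = -10 + y/2 (f(y) = (y + 4*(-5))/2 = (y - 20)/2 = (-20 + y)/2 = -10 + y/2)
Z(j(-5), 7)*(53 + n(f(0))) = (-1*7*(5 + 7))*(53 + 1/(3 + (-10 + (½)*0))) = (-1*7*12)*(53 + 1/(3 + (-10 + 0))) = -84*(53 + 1/(3 - 10)) = -84*(53 + 1/(-7)) = -84*(53 - ⅐) = -84*370/7 = -4440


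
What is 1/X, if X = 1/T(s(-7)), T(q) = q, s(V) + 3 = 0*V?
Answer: -3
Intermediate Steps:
s(V) = -3 (s(V) = -3 + 0*V = -3 + 0 = -3)
X = -⅓ (X = 1/(-3) = -⅓ ≈ -0.33333)
1/X = 1/(-⅓) = -3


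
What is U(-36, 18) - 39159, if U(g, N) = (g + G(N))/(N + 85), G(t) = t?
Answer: -4033395/103 ≈ -39159.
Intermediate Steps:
U(g, N) = (N + g)/(85 + N) (U(g, N) = (g + N)/(N + 85) = (N + g)/(85 + N))
U(-36, 18) - 39159 = (18 - 36)/(85 + 18) - 39159 = -18/103 - 39159 = -4033395/103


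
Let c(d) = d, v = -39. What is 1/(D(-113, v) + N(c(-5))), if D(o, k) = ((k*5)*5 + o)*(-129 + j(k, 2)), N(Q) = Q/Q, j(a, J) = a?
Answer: 1/182785 ≈ 5.4709e-6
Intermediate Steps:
N(Q) = 1
D(o, k) = (-129 + k)*(o + 25*k) (D(o, k) = ((k*5)*5 + o)*(-129 + k) = ((5*k)*5 + o)*(-129 + k) = (25*k + o)*(-129 + k) = (o + 25*k)*(-129 + k) = (-129 + k)*(o + 25*k))
1/(D(-113, v) + N(c(-5))) = 1/((-3225*(-39) - 129*(-113) + 25*(-39)² - 39*(-113)) + 1) = 1/((125775 + 14577 + 25*1521 + 4407) + 1) = 1/((125775 + 14577 + 38025 + 4407) + 1) = 1/(182784 + 1) = 1/182785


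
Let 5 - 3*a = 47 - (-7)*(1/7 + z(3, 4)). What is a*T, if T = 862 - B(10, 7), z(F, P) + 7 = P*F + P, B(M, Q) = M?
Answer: -30104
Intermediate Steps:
z(F, P) = -7 + P + F*P (z(F, P) = -7 + (P*F + P) = -7 + (F*P + P) = -7 + (P + F*P) = -7 + P + F*P)
a = -106/3 (a = 5/3 - (47 - (-7)*(1/7 + (-7 + 4 + 3*4)))/3 = 5/3 - (47 - (-7)*(1/7 + (-7 + 4 + 12)))/3 = 5/3 - (47 - (-7)*(1/7 + 9))/3 = 5/3 - (47 - (-7)*64/7)/3 = 5/3 - (47 - 1*(-64))/3 = 5/3 - (47 + 64)/3 = 5/3 - 1/3*111 = 5/3 - 37 = -106/3 ≈ -35.333)
T = 852 (T = 862 - 1*10 = 862 - 10 = 852)
a*T = -106/3*852 = -30104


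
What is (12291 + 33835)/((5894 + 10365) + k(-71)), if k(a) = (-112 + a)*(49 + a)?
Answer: 46126/20285 ≈ 2.2739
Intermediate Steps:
(12291 + 33835)/((5894 + 10365) + k(-71)) = (12291 + 33835)/((5894 + 10365) + (-5488 + (-71)² - 63*(-71))) = 46126/(16259 + (-5488 + 5041 + 4473)) = 46126/(16259 + 4026) = 46126/20285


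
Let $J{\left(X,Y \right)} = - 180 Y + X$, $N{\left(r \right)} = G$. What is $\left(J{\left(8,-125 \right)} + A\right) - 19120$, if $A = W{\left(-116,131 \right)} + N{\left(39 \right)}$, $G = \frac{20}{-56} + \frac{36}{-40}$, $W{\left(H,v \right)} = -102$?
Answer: $\frac{114966}{35} \approx 3284.7$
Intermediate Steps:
$G = - \frac{44}{35}$ ($G = 20 \left(- \frac{1}{56}\right) + 36 \left(- \frac{1}{40}\right) = - \frac{5}{14} - \frac{9}{10} = - \frac{44}{35} \approx -1.2571$)
$N{\left(r \right)} = - \frac{44}{35}$
$J{\left(X,Y \right)} = X - 180 Y$
$A = - \frac{3614}{35}$ ($A = -102 - \frac{44}{35} = - \frac{3614}{35} \approx -103.26$)
$\left(J{\left(8,-125 \right)} + A\right) - 19120 = \left(\left(8 - -22500\right) - \frac{3614}{35}\right) - 19120 = \left(\left(8 + 22500\right) - \frac{3614}{35}\right) - 19120 = \left(22508 - \frac{3614}{35}\right) - 19120 = \frac{784166}{35} - 19120 = \frac{114966}{35}$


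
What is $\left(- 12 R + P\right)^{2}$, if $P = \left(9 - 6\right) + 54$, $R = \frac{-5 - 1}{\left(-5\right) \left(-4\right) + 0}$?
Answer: $\frac{91809}{25} \approx 3672.4$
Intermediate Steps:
$R = - \frac{3}{10}$ ($R = - \frac{6}{20 + 0} = - \frac{6}{20} = \left(-6\right) \frac{1}{20} = - \frac{3}{10} \approx -0.3$)
$P = 57$ ($P = 3 + 54 = 57$)
$\left(- 12 R + P\right)^{2} = \left(\left(-12\right) \left(- \frac{3}{10}\right) + 57\right)^{2} = \left(\frac{18}{5} + 57\right)^{2} = \left(\frac{303}{5}\right)^{2} = \frac{91809}{25}$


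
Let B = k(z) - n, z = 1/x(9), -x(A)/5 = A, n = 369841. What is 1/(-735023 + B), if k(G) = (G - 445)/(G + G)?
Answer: -1/1094851 ≈ -9.1337e-7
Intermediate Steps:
x(A) = -5*A
z = -1/45 (z = 1/(-5*9) = 1/(-45) = -1/45 ≈ -0.022222)
k(G) = (-445 + G)/(2*G) (k(G) = (-445 + G)/((2*G)) = (-445 + G)*(1/(2*G)) = (-445 + G)/(2*G))
B = -359828 (B = (-445 - 1/45)/(2*(-1/45)) - 1*369841 = (1/2)*(-45)*(-20026/45) - 369841 = 10013 - 369841 = -359828)
1/(-735023 + B) = 1/(-735023 - 359828) = 1/(-1094851) = -1/1094851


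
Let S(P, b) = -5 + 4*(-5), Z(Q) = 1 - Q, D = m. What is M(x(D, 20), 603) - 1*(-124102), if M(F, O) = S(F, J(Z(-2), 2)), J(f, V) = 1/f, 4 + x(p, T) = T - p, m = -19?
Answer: 124077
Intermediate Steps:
D = -19
x(p, T) = -4 + T - p (x(p, T) = -4 + (T - p) = -4 + T - p)
S(P, b) = -25 (S(P, b) = -5 - 20 = -25)
M(F, O) = -25
M(x(D, 20), 603) - 1*(-124102) = -25 - 1*(-124102) = -25 + 124102 = 124077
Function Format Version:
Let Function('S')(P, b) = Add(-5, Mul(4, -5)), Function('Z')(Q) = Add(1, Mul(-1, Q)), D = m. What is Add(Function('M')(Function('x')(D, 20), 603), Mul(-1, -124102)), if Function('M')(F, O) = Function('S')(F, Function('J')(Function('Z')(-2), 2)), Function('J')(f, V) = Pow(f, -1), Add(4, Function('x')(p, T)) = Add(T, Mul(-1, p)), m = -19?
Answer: 124077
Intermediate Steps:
D = -19
Function('x')(p, T) = Add(-4, T, Mul(-1, p)) (Function('x')(p, T) = Add(-4, Add(T, Mul(-1, p))) = Add(-4, T, Mul(-1, p)))
Function('S')(P, b) = -25 (Function('S')(P, b) = Add(-5, -20) = -25)
Function('M')(F, O) = -25
Add(Function('M')(Function('x')(D, 20), 603), Mul(-1, -124102)) = Add(-25, Mul(-1, -124102)) = Add(-25, 124102) = 124077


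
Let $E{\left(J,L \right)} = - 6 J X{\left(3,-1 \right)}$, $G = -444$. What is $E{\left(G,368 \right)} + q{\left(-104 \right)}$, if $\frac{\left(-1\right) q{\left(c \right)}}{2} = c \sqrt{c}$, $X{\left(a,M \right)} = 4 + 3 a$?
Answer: $34632 + 416 i \sqrt{26} \approx 34632.0 + 2121.2 i$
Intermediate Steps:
$q{\left(c \right)} = - 2 c^{\frac{3}{2}}$ ($q{\left(c \right)} = - 2 c \sqrt{c} = - 2 c^{\frac{3}{2}}$)
$E{\left(J,L \right)} = - 78 J$ ($E{\left(J,L \right)} = - 6 J \left(4 + 3 \cdot 3\right) = - 6 J \left(4 + 9\right) = - 6 J 13 = - 78 J$)
$E{\left(G,368 \right)} + q{\left(-104 \right)} = \left(-78\right) \left(-444\right) - 2 \left(-104\right)^{\frac{3}{2}} = 34632 - 2 \left(- 208 i \sqrt{26}\right) = 34632 + 416 i \sqrt{26}$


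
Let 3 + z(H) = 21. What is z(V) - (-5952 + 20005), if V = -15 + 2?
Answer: -14035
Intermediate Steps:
V = -13
z(H) = 18 (z(H) = -3 + 21 = 18)
z(V) - (-5952 + 20005) = 18 - (-5952 + 20005) = 18 - 1*14053 = 18 - 14053 = -14035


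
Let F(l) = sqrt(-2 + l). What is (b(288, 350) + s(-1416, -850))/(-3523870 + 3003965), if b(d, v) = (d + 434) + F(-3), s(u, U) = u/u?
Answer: -723/519905 - I*sqrt(5)/519905 ≈ -0.0013906 - 4.3009e-6*I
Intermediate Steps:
s(u, U) = 1
b(d, v) = 434 + d + I*sqrt(5) (b(d, v) = (d + 434) + sqrt(-2 - 3) = (434 + d) + sqrt(-5) = (434 + d) + I*sqrt(5) = 434 + d + I*sqrt(5))
(b(288, 350) + s(-1416, -850))/(-3523870 + 3003965) = ((434 + 288 + I*sqrt(5)) + 1)/(-3523870 + 3003965) = ((722 + I*sqrt(5)) + 1)/(-519905) = (723 + I*sqrt(5))*(-1/519905) = -723/519905 - I*sqrt(5)/519905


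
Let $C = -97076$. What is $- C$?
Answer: $97076$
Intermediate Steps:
$- C = \left(-1\right) \left(-97076\right) = 97076$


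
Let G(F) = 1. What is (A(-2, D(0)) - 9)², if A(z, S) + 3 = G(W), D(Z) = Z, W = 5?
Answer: 121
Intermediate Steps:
A(z, S) = -2 (A(z, S) = -3 + 1 = -2)
(A(-2, D(0)) - 9)² = (-2 - 9)² = (-11)² = 121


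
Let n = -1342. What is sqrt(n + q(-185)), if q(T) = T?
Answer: I*sqrt(1527) ≈ 39.077*I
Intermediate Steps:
sqrt(n + q(-185)) = sqrt(-1342 - 185) = sqrt(-1527) = I*sqrt(1527)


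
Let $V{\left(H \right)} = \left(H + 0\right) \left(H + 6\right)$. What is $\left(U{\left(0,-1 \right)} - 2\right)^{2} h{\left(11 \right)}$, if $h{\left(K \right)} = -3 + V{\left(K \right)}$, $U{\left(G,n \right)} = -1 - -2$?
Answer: $184$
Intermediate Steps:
$U{\left(G,n \right)} = 1$ ($U{\left(G,n \right)} = -1 + 2 = 1$)
$V{\left(H \right)} = H \left(6 + H\right)$
$h{\left(K \right)} = -3 + K \left(6 + K\right)$
$\left(U{\left(0,-1 \right)} - 2\right)^{2} h{\left(11 \right)} = \left(1 - 2\right)^{2} \left(-3 + 11 \left(6 + 11\right)\right) = \left(-1\right)^{2} \left(-3 + 11 \cdot 17\right) = 1 \left(-3 + 187\right) = 1 \cdot 184 = 184$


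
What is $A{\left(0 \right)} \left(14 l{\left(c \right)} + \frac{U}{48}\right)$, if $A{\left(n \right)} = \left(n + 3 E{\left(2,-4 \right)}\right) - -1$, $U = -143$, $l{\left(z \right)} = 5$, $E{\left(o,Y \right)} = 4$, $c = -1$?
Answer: $\frac{41821}{48} \approx 871.27$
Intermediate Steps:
$A{\left(n \right)} = 13 + n$ ($A{\left(n \right)} = \left(n + 3 \cdot 4\right) - -1 = \left(n + 12\right) + 1 = \left(12 + n\right) + 1 = 13 + n$)
$A{\left(0 \right)} \left(14 l{\left(c \right)} + \frac{U}{48}\right) = \left(13 + 0\right) \left(14 \cdot 5 - \frac{143}{48}\right) = 13 \left(70 - \frac{143}{48}\right) = 13 \cdot \frac{3217}{48} = \frac{41821}{48}$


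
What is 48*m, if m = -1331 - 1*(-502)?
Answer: -39792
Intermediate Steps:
m = -829 (m = -1331 + 502 = -829)
48*m = 48*(-829) = -39792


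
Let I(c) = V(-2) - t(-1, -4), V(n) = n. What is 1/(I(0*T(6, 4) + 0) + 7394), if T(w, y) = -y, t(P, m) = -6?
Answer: 1/7398 ≈ 0.00013517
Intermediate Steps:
I(c) = 4 (I(c) = -2 - 1*(-6) = -2 + 6 = 4)
1/(I(0*T(6, 4) + 0) + 7394) = 1/(4 + 7394) = 1/7398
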